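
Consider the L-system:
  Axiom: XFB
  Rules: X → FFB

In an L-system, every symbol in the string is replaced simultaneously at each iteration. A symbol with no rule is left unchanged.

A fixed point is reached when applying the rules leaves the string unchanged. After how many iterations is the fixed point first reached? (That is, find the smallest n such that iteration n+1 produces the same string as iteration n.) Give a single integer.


Answer: 1

Derivation:
Step 0: XFB
Step 1: FFBFB
Step 2: FFBFB  (unchanged — fixed point at step 1)


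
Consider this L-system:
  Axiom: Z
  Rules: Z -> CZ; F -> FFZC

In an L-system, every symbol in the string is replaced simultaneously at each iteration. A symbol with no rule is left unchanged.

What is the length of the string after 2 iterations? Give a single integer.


Step 0: length = 1
Step 1: length = 2
Step 2: length = 3

Answer: 3


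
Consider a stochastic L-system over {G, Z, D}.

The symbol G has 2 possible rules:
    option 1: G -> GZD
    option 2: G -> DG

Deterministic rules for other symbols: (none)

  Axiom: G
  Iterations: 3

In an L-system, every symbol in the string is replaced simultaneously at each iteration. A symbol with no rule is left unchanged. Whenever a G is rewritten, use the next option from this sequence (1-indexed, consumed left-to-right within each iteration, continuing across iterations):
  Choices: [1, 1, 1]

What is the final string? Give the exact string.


Answer: GZDZDZD

Derivation:
Step 0: G
Step 1: GZD  (used choices [1])
Step 2: GZDZD  (used choices [1])
Step 3: GZDZDZD  (used choices [1])


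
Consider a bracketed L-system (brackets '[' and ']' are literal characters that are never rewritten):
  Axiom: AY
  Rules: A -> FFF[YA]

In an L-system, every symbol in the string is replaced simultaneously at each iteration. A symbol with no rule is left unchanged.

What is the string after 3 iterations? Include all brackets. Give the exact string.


Step 0: AY
Step 1: FFF[YA]Y
Step 2: FFF[YFFF[YA]]Y
Step 3: FFF[YFFF[YFFF[YA]]]Y

Answer: FFF[YFFF[YFFF[YA]]]Y


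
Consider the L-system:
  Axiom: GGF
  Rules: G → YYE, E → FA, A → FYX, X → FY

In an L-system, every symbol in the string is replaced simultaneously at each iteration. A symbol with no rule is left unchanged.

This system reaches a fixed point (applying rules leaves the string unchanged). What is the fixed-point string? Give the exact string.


Step 0: GGF
Step 1: YYEYYEF
Step 2: YYFAYYFAF
Step 3: YYFFYXYYFFYXF
Step 4: YYFFYFYYYFFYFYF
Step 5: YYFFYFYYYFFYFYF  (unchanged — fixed point at step 4)

Answer: YYFFYFYYYFFYFYF


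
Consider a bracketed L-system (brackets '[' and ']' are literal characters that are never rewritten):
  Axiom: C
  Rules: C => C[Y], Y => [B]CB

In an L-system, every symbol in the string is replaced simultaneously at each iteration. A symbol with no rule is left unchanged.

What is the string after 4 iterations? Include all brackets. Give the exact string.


Step 0: C
Step 1: C[Y]
Step 2: C[Y][[B]CB]
Step 3: C[Y][[B]CB][[B]C[Y]B]
Step 4: C[Y][[B]CB][[B]C[Y]B][[B]C[Y][[B]CB]B]

Answer: C[Y][[B]CB][[B]C[Y]B][[B]C[Y][[B]CB]B]


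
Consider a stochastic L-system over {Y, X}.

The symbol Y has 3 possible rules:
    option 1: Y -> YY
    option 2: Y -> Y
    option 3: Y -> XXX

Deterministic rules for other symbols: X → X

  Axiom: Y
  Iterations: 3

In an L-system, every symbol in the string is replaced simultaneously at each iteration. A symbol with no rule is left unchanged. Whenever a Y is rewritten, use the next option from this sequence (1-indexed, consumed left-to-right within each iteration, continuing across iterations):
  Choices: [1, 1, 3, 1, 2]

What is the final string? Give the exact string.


Step 0: Y
Step 1: YY  (used choices [1])
Step 2: YYXXX  (used choices [1, 3])
Step 3: YYYXXX  (used choices [1, 2])

Answer: YYYXXX


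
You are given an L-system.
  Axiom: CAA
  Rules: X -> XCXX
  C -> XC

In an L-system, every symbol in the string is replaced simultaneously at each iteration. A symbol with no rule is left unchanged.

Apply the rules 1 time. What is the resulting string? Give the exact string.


Answer: XCAA

Derivation:
Step 0: CAA
Step 1: XCAA


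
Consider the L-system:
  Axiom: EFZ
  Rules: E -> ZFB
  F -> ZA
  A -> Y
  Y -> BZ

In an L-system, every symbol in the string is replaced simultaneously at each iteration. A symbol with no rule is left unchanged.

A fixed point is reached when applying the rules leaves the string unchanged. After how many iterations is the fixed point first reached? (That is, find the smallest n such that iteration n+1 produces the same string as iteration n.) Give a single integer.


Answer: 4

Derivation:
Step 0: EFZ
Step 1: ZFBZAZ
Step 2: ZZABZYZ
Step 3: ZZYBZBZZ
Step 4: ZZBZBZBZZ
Step 5: ZZBZBZBZZ  (unchanged — fixed point at step 4)


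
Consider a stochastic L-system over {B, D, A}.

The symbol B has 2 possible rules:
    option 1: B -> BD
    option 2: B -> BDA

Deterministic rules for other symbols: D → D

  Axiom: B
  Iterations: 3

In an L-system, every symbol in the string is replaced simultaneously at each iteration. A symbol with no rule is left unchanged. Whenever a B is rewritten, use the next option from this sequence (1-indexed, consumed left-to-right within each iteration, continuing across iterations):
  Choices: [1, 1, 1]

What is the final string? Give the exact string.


Step 0: B
Step 1: BD  (used choices [1])
Step 2: BDD  (used choices [1])
Step 3: BDDD  (used choices [1])

Answer: BDDD


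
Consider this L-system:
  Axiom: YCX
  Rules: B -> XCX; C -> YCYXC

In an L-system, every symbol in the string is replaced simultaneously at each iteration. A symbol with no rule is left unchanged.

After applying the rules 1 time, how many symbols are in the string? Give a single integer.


Step 0: length = 3
Step 1: length = 7

Answer: 7


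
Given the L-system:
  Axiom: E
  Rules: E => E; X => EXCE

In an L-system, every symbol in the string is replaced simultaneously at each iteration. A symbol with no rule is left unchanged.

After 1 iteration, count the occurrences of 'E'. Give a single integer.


Step 0: E  (1 'E')
Step 1: E  (1 'E')

Answer: 1


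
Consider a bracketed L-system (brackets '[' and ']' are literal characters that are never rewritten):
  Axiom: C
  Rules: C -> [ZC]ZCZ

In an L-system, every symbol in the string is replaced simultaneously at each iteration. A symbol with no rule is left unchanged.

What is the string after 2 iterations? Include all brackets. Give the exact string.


Answer: [Z[ZC]ZCZ]Z[ZC]ZCZZ

Derivation:
Step 0: C
Step 1: [ZC]ZCZ
Step 2: [Z[ZC]ZCZ]Z[ZC]ZCZZ


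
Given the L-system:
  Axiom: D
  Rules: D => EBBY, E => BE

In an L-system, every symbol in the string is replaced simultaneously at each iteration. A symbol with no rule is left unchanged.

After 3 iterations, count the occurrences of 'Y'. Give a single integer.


Answer: 1

Derivation:
Step 0: D  (0 'Y')
Step 1: EBBY  (1 'Y')
Step 2: BEBBY  (1 'Y')
Step 3: BBEBBY  (1 'Y')


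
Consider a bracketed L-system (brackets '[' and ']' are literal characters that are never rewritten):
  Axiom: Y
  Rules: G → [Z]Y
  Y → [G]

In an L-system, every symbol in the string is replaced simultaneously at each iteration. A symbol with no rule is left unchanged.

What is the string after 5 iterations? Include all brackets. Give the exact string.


Step 0: Y
Step 1: [G]
Step 2: [[Z]Y]
Step 3: [[Z][G]]
Step 4: [[Z][[Z]Y]]
Step 5: [[Z][[Z][G]]]

Answer: [[Z][[Z][G]]]


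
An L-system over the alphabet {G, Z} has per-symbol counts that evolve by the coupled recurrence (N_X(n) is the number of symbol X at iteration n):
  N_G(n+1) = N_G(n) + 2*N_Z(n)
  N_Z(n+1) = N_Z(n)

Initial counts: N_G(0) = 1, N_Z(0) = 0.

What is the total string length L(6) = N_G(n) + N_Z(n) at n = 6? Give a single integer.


Answer: 1

Derivation:
Step 0: N_G=1, N_Z=0, L=1
Step 1: N_G=1, N_Z=0, L=1
Step 2: N_G=1, N_Z=0, L=1
Step 3: N_G=1, N_Z=0, L=1
Step 4: N_G=1, N_Z=0, L=1
Step 5: N_G=1, N_Z=0, L=1
Step 6: N_G=1, N_Z=0, L=1


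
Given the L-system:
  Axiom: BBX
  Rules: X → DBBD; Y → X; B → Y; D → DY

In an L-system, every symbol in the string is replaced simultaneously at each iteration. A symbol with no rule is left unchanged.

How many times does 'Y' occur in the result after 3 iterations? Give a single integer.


Step 0: BBX  (0 'Y')
Step 1: YYDBBD  (2 'Y')
Step 2: XXDYYYDY  (4 'Y')
Step 3: DBBDDBBDDYXXXDYX  (2 'Y')

Answer: 2


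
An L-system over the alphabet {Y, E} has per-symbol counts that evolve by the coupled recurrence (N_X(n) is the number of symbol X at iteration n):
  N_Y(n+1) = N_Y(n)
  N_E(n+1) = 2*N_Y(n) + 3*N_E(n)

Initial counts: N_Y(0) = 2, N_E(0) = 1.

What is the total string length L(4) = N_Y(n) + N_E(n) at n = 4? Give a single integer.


Step 0: N_Y=2, N_E=1, L=3
Step 1: N_Y=2, N_E=7, L=9
Step 2: N_Y=2, N_E=25, L=27
Step 3: N_Y=2, N_E=79, L=81
Step 4: N_Y=2, N_E=241, L=243

Answer: 243


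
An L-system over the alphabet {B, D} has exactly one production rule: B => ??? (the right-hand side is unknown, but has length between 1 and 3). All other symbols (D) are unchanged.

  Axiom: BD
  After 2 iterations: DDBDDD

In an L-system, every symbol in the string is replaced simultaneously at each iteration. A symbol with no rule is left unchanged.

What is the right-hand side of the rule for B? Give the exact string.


Answer: DBD

Derivation:
Trying B => DBD:
  Step 0: BD
  Step 1: DBDD
  Step 2: DDBDDD
Matches the given result.


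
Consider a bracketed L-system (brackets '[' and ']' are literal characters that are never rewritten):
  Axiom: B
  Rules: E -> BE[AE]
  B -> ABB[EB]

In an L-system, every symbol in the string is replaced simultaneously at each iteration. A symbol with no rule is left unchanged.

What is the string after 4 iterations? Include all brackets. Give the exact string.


Answer: AAAABB[EB]ABB[EB][BE[AE]ABB[EB]]AABB[EB]ABB[EB][BE[AE]ABB[EB]][ABB[EB]BE[AE][ABE[AE]]AABB[EB]ABB[EB][BE[AE]ABB[EB]]]AAABB[EB]ABB[EB][BE[AE]ABB[EB]]AABB[EB]ABB[EB][BE[AE]ABB[EB]][ABB[EB]BE[AE][ABE[AE]]AABB[EB]ABB[EB][BE[AE]ABB[EB]]][AABB[EB]ABB[EB][BE[AE]ABB[EB]]ABB[EB]BE[AE][ABE[AE]][AABB[EB]BE[AE][ABE[AE]]]AAABB[EB]ABB[EB][BE[AE]ABB[EB]]AABB[EB]ABB[EB][BE[AE]ABB[EB]][ABB[EB]BE[AE][ABE[AE]]AABB[EB]ABB[EB][BE[AE]ABB[EB]]]]

Derivation:
Step 0: B
Step 1: ABB[EB]
Step 2: AABB[EB]ABB[EB][BE[AE]ABB[EB]]
Step 3: AAABB[EB]ABB[EB][BE[AE]ABB[EB]]AABB[EB]ABB[EB][BE[AE]ABB[EB]][ABB[EB]BE[AE][ABE[AE]]AABB[EB]ABB[EB][BE[AE]ABB[EB]]]
Step 4: AAAABB[EB]ABB[EB][BE[AE]ABB[EB]]AABB[EB]ABB[EB][BE[AE]ABB[EB]][ABB[EB]BE[AE][ABE[AE]]AABB[EB]ABB[EB][BE[AE]ABB[EB]]]AAABB[EB]ABB[EB][BE[AE]ABB[EB]]AABB[EB]ABB[EB][BE[AE]ABB[EB]][ABB[EB]BE[AE][ABE[AE]]AABB[EB]ABB[EB][BE[AE]ABB[EB]]][AABB[EB]ABB[EB][BE[AE]ABB[EB]]ABB[EB]BE[AE][ABE[AE]][AABB[EB]BE[AE][ABE[AE]]]AAABB[EB]ABB[EB][BE[AE]ABB[EB]]AABB[EB]ABB[EB][BE[AE]ABB[EB]][ABB[EB]BE[AE][ABE[AE]]AABB[EB]ABB[EB][BE[AE]ABB[EB]]]]


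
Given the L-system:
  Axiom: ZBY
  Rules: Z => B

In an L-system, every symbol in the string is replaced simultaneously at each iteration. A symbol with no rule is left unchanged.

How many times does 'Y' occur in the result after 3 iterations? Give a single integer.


Step 0: ZBY  (1 'Y')
Step 1: BBY  (1 'Y')
Step 2: BBY  (1 'Y')
Step 3: BBY  (1 'Y')

Answer: 1


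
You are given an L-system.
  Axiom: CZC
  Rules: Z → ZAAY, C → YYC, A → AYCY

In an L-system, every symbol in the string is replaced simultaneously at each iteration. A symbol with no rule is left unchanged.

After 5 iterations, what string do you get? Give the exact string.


Answer: YYYYYYYYYYCZAAYAYCYAYCYYAYCYYYYCYAYCYYYYCYYAYCYYYYCYYYYYYCYAYCYYYYCYYYYYYCYYAYCYYYYCYYYYYYCYYYYYYYYCYAYCYYYYCYYYYYYCYYYYYYYYCYYYYYYYYYYYYC

Derivation:
Step 0: CZC
Step 1: YYCZAAYYYC
Step 2: YYYYCZAAYAYCYAYCYYYYYYC
Step 3: YYYYYYCZAAYAYCYAYCYYAYCYYYYCYAYCYYYYCYYYYYYYYC
Step 4: YYYYYYYYCZAAYAYCYAYCYYAYCYYYYCYAYCYYYYCYYAYCYYYYCYYYYYYCYAYCYYYYCYYYYYYCYYYYYYYYYYC
Step 5: YYYYYYYYYYCZAAYAYCYAYCYYAYCYYYYCYAYCYYYYCYYAYCYYYYCYYYYYYCYAYCYYYYCYYYYYYCYYAYCYYYYCYYYYYYCYYYYYYYYCYAYCYYYYCYYYYYYCYYYYYYYYCYYYYYYYYYYYYC


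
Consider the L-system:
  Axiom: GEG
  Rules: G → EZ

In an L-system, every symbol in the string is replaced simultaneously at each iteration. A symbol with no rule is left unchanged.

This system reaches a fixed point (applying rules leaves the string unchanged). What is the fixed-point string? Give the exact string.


Step 0: GEG
Step 1: EZEEZ
Step 2: EZEEZ  (unchanged — fixed point at step 1)

Answer: EZEEZ


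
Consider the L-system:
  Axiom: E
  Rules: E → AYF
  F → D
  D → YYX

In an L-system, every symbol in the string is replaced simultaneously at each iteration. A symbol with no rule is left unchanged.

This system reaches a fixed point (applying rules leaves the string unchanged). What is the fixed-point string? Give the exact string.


Step 0: E
Step 1: AYF
Step 2: AYD
Step 3: AYYYX
Step 4: AYYYX  (unchanged — fixed point at step 3)

Answer: AYYYX


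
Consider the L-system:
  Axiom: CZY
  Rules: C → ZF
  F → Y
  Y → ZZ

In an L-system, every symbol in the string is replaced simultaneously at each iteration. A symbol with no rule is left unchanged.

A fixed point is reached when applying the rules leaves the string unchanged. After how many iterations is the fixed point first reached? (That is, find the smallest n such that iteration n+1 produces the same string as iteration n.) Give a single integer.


Answer: 3

Derivation:
Step 0: CZY
Step 1: ZFZZZ
Step 2: ZYZZZ
Step 3: ZZZZZZ
Step 4: ZZZZZZ  (unchanged — fixed point at step 3)


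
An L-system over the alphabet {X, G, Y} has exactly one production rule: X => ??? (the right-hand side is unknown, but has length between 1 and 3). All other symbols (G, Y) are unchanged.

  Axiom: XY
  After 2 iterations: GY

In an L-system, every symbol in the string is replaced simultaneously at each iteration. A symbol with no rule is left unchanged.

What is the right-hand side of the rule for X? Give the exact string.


Trying X => G:
  Step 0: XY
  Step 1: GY
  Step 2: GY
Matches the given result.

Answer: G


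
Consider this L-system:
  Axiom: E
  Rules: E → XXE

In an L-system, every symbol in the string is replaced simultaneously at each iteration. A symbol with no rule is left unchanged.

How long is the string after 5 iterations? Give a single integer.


Step 0: length = 1
Step 1: length = 3
Step 2: length = 5
Step 3: length = 7
Step 4: length = 9
Step 5: length = 11

Answer: 11


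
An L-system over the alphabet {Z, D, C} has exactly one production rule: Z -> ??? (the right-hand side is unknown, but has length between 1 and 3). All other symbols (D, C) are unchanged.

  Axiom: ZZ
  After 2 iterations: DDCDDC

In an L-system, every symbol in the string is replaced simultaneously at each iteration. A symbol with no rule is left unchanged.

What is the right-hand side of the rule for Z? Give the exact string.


Answer: DDC

Derivation:
Trying Z -> DDC:
  Step 0: ZZ
  Step 1: DDCDDC
  Step 2: DDCDDC
Matches the given result.


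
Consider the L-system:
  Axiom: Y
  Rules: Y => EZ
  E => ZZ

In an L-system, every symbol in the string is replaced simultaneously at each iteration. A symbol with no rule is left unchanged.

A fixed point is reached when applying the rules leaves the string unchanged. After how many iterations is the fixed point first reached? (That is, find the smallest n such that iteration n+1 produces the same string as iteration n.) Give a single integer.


Step 0: Y
Step 1: EZ
Step 2: ZZZ
Step 3: ZZZ  (unchanged — fixed point at step 2)

Answer: 2


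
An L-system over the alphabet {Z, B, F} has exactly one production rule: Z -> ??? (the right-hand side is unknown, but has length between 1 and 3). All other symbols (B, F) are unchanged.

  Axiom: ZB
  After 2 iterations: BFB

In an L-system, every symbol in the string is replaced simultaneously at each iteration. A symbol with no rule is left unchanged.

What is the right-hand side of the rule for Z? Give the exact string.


Trying Z -> BF:
  Step 0: ZB
  Step 1: BFB
  Step 2: BFB
Matches the given result.

Answer: BF


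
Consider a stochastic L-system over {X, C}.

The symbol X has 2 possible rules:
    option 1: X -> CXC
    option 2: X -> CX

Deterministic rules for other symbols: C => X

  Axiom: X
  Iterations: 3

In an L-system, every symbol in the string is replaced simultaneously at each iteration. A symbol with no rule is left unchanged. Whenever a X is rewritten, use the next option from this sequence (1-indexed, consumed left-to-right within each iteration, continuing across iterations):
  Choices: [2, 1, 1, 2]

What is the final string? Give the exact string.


Answer: CXCXCXX

Derivation:
Step 0: X
Step 1: CX  (used choices [2])
Step 2: XCXC  (used choices [1])
Step 3: CXCXCXX  (used choices [1, 2])


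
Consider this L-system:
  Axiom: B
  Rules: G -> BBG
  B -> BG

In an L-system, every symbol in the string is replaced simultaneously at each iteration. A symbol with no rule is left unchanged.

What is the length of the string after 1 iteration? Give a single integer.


Answer: 2

Derivation:
Step 0: length = 1
Step 1: length = 2


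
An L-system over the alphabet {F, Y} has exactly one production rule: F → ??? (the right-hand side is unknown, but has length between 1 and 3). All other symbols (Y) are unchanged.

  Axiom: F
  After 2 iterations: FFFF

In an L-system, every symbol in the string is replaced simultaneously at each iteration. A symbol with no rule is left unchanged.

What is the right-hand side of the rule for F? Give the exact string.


Answer: FF

Derivation:
Trying F → FF:
  Step 0: F
  Step 1: FF
  Step 2: FFFF
Matches the given result.


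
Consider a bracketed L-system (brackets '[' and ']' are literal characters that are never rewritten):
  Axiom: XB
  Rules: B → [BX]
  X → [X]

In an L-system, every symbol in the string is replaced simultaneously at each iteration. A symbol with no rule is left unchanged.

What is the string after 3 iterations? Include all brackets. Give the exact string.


Answer: [[[X]]][[[BX][X]][[X]]]

Derivation:
Step 0: XB
Step 1: [X][BX]
Step 2: [[X]][[BX][X]]
Step 3: [[[X]]][[[BX][X]][[X]]]


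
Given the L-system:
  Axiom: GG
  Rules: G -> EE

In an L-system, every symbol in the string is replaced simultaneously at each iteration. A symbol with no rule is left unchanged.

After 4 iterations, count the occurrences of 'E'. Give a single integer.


Step 0: GG  (0 'E')
Step 1: EEEE  (4 'E')
Step 2: EEEE  (4 'E')
Step 3: EEEE  (4 'E')
Step 4: EEEE  (4 'E')

Answer: 4


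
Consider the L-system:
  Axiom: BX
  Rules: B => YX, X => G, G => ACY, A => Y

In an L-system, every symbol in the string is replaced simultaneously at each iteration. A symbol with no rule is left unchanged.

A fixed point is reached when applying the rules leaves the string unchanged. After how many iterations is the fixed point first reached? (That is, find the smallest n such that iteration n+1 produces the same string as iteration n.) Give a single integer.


Answer: 4

Derivation:
Step 0: BX
Step 1: YXG
Step 2: YGACY
Step 3: YACYYCY
Step 4: YYCYYCY
Step 5: YYCYYCY  (unchanged — fixed point at step 4)


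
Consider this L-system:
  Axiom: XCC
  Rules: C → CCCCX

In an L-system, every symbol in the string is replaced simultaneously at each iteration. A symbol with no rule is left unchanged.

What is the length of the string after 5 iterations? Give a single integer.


Answer: 2731

Derivation:
Step 0: length = 3
Step 1: length = 11
Step 2: length = 43
Step 3: length = 171
Step 4: length = 683
Step 5: length = 2731


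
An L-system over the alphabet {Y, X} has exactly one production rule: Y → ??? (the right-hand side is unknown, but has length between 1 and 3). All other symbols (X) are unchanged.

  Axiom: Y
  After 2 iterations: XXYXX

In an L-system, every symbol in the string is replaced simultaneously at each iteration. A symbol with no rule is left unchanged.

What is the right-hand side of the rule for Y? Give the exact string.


Answer: XYX

Derivation:
Trying Y → XYX:
  Step 0: Y
  Step 1: XYX
  Step 2: XXYXX
Matches the given result.


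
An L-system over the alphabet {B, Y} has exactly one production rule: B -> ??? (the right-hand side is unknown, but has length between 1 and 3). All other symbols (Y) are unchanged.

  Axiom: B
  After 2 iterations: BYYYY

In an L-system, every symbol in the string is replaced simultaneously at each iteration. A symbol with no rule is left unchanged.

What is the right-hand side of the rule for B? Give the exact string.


Trying B -> BYY:
  Step 0: B
  Step 1: BYY
  Step 2: BYYYY
Matches the given result.

Answer: BYY


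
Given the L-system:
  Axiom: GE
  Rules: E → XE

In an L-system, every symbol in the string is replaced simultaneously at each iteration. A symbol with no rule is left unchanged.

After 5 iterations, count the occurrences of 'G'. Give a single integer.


Answer: 1

Derivation:
Step 0: GE  (1 'G')
Step 1: GXE  (1 'G')
Step 2: GXXE  (1 'G')
Step 3: GXXXE  (1 'G')
Step 4: GXXXXE  (1 'G')
Step 5: GXXXXXE  (1 'G')


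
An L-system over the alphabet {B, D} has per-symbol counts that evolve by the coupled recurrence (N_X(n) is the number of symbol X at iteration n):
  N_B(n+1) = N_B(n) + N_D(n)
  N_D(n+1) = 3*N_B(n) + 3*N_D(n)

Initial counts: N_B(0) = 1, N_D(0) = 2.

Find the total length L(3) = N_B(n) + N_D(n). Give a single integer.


Answer: 192

Derivation:
Step 0: N_B=1, N_D=2, L=3
Step 1: N_B=3, N_D=9, L=12
Step 2: N_B=12, N_D=36, L=48
Step 3: N_B=48, N_D=144, L=192


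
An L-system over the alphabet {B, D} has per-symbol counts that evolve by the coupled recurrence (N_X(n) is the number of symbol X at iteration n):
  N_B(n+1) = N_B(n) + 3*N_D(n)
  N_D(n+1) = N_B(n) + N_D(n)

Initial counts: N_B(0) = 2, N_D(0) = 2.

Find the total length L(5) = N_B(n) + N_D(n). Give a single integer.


Answer: 656

Derivation:
Step 0: N_B=2, N_D=2, L=4
Step 1: N_B=8, N_D=4, L=12
Step 2: N_B=20, N_D=12, L=32
Step 3: N_B=56, N_D=32, L=88
Step 4: N_B=152, N_D=88, L=240
Step 5: N_B=416, N_D=240, L=656


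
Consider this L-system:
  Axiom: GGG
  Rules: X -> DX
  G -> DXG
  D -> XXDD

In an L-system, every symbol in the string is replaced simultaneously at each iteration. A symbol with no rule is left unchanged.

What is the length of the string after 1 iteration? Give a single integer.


Answer: 9

Derivation:
Step 0: length = 3
Step 1: length = 9


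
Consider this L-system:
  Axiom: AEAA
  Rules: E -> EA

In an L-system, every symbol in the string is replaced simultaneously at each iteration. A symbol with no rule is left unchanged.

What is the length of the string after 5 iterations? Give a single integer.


Step 0: length = 4
Step 1: length = 5
Step 2: length = 6
Step 3: length = 7
Step 4: length = 8
Step 5: length = 9

Answer: 9


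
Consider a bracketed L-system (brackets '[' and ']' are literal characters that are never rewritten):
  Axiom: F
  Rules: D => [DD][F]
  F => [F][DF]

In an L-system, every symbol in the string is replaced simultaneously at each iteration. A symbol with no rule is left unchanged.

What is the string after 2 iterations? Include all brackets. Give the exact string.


Answer: [[F][DF]][[DD][F][F][DF]]

Derivation:
Step 0: F
Step 1: [F][DF]
Step 2: [[F][DF]][[DD][F][F][DF]]


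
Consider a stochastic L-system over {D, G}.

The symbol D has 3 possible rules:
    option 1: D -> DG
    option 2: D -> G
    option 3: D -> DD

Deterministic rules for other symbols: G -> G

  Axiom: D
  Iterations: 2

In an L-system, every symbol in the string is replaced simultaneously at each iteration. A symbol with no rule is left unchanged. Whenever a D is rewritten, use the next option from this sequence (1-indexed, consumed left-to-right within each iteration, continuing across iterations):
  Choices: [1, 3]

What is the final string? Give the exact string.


Step 0: D
Step 1: DG  (used choices [1])
Step 2: DDG  (used choices [3])

Answer: DDG


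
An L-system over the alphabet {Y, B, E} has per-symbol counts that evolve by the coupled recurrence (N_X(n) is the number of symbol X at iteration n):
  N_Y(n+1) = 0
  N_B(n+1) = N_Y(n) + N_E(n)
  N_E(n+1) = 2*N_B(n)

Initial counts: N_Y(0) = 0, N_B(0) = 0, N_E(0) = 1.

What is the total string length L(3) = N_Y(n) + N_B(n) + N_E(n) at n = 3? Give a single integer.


Answer: 2

Derivation:
Step 0: N_Y=0, N_B=0, N_E=1, L=1
Step 1: N_Y=0, N_B=1, N_E=0, L=1
Step 2: N_Y=0, N_B=0, N_E=2, L=2
Step 3: N_Y=0, N_B=2, N_E=0, L=2


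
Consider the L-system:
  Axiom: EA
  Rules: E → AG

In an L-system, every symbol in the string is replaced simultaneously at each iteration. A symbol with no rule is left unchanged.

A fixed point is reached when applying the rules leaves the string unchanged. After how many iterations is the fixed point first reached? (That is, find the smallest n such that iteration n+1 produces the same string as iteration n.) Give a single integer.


Step 0: EA
Step 1: AGA
Step 2: AGA  (unchanged — fixed point at step 1)

Answer: 1


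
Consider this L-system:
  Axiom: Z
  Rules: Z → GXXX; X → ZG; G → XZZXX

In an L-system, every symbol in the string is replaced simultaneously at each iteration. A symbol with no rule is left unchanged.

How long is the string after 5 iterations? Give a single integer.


Step 0: length = 1
Step 1: length = 4
Step 2: length = 11
Step 3: length = 41
Step 4: length = 124
Step 5: length = 427

Answer: 427


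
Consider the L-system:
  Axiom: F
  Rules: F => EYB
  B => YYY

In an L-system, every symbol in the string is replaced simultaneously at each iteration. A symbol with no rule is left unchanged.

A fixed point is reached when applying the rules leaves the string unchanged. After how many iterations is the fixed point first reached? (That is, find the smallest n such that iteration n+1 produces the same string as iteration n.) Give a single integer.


Answer: 2

Derivation:
Step 0: F
Step 1: EYB
Step 2: EYYYY
Step 3: EYYYY  (unchanged — fixed point at step 2)


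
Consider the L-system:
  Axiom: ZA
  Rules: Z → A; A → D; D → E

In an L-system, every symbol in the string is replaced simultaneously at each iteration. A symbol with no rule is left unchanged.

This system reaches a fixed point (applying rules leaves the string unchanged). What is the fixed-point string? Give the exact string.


Answer: EE

Derivation:
Step 0: ZA
Step 1: AD
Step 2: DE
Step 3: EE
Step 4: EE  (unchanged — fixed point at step 3)


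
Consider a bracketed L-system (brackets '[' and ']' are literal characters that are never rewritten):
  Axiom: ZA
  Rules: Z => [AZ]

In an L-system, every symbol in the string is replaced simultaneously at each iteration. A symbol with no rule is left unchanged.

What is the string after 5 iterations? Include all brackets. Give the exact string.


Answer: [A[A[A[A[AZ]]]]]A

Derivation:
Step 0: ZA
Step 1: [AZ]A
Step 2: [A[AZ]]A
Step 3: [A[A[AZ]]]A
Step 4: [A[A[A[AZ]]]]A
Step 5: [A[A[A[A[AZ]]]]]A


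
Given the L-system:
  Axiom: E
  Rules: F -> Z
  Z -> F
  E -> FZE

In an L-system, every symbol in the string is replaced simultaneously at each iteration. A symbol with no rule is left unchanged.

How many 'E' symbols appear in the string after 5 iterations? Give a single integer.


Step 0: E  (1 'E')
Step 1: FZE  (1 'E')
Step 2: ZFFZE  (1 'E')
Step 3: FZZFFZE  (1 'E')
Step 4: ZFFZZFFZE  (1 'E')
Step 5: FZZFFZZFFZE  (1 'E')

Answer: 1


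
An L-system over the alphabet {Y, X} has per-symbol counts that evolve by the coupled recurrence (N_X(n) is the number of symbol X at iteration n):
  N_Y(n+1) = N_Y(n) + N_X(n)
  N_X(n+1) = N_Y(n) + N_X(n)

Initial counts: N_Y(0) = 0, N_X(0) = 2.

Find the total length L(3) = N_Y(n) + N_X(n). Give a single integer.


Step 0: N_Y=0, N_X=2, L=2
Step 1: N_Y=2, N_X=2, L=4
Step 2: N_Y=4, N_X=4, L=8
Step 3: N_Y=8, N_X=8, L=16

Answer: 16


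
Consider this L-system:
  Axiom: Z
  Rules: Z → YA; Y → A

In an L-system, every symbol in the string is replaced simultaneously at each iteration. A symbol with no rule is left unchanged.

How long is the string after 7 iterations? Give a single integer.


Answer: 2

Derivation:
Step 0: length = 1
Step 1: length = 2
Step 2: length = 2
Step 3: length = 2
Step 4: length = 2
Step 5: length = 2
Step 6: length = 2
Step 7: length = 2


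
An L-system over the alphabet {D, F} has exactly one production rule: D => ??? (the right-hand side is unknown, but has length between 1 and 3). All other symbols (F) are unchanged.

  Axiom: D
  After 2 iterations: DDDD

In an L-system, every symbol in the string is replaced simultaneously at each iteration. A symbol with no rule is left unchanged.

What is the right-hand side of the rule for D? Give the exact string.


Trying D => DD:
  Step 0: D
  Step 1: DD
  Step 2: DDDD
Matches the given result.

Answer: DD


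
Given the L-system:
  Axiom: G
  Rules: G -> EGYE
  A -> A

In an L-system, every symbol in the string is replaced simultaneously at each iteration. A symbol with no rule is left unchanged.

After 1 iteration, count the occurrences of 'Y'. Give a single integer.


Answer: 1

Derivation:
Step 0: G  (0 'Y')
Step 1: EGYE  (1 'Y')


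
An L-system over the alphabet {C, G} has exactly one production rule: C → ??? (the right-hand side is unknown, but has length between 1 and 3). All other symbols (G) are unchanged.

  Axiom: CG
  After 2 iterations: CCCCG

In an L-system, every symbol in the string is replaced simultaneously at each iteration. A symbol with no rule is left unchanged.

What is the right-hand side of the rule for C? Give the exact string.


Trying C → CC:
  Step 0: CG
  Step 1: CCG
  Step 2: CCCCG
Matches the given result.

Answer: CC


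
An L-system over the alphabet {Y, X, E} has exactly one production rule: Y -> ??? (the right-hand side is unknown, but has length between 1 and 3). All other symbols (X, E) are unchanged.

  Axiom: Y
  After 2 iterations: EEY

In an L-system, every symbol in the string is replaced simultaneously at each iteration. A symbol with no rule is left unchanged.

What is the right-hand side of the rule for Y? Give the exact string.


Answer: EY

Derivation:
Trying Y -> EY:
  Step 0: Y
  Step 1: EY
  Step 2: EEY
Matches the given result.


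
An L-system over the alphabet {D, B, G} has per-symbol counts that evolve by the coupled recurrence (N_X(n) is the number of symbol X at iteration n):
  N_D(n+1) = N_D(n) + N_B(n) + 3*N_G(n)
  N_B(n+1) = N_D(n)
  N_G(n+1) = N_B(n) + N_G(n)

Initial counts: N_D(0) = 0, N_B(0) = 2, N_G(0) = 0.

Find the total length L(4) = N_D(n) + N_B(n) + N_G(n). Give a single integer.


Step 0: N_D=0, N_B=2, N_G=0, L=2
Step 1: N_D=2, N_B=0, N_G=2, L=4
Step 2: N_D=8, N_B=2, N_G=2, L=12
Step 3: N_D=16, N_B=8, N_G=4, L=28
Step 4: N_D=36, N_B=16, N_G=12, L=64

Answer: 64


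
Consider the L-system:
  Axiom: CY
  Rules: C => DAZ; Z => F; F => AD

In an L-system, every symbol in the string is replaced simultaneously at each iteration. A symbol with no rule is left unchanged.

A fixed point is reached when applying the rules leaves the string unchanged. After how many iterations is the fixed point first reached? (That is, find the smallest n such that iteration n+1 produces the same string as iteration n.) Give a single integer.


Step 0: CY
Step 1: DAZY
Step 2: DAFY
Step 3: DAADY
Step 4: DAADY  (unchanged — fixed point at step 3)

Answer: 3


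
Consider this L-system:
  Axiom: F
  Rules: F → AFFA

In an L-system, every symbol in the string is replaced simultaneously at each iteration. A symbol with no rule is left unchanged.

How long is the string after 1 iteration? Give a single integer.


Answer: 4

Derivation:
Step 0: length = 1
Step 1: length = 4


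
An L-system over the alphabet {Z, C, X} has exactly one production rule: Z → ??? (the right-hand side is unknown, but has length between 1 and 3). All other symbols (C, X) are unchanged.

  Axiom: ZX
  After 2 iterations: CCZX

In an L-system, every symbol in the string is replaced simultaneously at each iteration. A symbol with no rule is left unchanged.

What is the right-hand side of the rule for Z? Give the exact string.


Answer: CZ

Derivation:
Trying Z → CZ:
  Step 0: ZX
  Step 1: CZX
  Step 2: CCZX
Matches the given result.


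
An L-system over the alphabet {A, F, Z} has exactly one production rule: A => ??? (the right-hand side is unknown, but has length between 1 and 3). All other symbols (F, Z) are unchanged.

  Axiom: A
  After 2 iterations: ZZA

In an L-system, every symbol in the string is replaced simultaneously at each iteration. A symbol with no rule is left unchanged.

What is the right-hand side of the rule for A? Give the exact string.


Answer: ZA

Derivation:
Trying A => ZA:
  Step 0: A
  Step 1: ZA
  Step 2: ZZA
Matches the given result.


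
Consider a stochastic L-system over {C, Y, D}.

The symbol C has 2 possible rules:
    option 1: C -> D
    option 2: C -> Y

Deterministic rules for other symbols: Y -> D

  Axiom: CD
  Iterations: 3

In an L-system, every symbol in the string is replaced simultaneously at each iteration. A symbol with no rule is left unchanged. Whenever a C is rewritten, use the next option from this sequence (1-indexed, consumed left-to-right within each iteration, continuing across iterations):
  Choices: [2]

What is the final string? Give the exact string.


Answer: DD

Derivation:
Step 0: CD
Step 1: YD  (used choices [2])
Step 2: DD  (used choices [])
Step 3: DD  (used choices [])


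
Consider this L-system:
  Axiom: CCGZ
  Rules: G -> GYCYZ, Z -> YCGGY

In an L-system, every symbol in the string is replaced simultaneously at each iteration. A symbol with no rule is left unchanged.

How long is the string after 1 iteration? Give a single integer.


Answer: 12

Derivation:
Step 0: length = 4
Step 1: length = 12


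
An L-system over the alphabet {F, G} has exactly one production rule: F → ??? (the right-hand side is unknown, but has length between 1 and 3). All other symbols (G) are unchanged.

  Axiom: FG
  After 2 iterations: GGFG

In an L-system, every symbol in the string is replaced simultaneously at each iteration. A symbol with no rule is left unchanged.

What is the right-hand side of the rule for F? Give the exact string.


Answer: GF

Derivation:
Trying F → GF:
  Step 0: FG
  Step 1: GFG
  Step 2: GGFG
Matches the given result.


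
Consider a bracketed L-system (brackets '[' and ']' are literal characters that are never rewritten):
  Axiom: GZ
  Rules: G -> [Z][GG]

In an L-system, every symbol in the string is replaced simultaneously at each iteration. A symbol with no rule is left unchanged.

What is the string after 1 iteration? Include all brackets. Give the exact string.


Answer: [Z][GG]Z

Derivation:
Step 0: GZ
Step 1: [Z][GG]Z


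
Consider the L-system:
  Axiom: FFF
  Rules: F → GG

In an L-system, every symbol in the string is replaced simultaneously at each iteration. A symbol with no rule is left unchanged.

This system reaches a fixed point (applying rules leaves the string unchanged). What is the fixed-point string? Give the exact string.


Answer: GGGGGG

Derivation:
Step 0: FFF
Step 1: GGGGGG
Step 2: GGGGGG  (unchanged — fixed point at step 1)


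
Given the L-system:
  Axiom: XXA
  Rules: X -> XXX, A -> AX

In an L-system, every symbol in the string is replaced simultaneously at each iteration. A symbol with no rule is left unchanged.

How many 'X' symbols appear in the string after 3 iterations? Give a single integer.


Answer: 67

Derivation:
Step 0: XXA  (2 'X')
Step 1: XXXXXXAX  (7 'X')
Step 2: XXXXXXXXXXXXXXXXXXAXXXX  (22 'X')
Step 3: XXXXXXXXXXXXXXXXXXXXXXXXXXXXXXXXXXXXXXXXXXXXXXXXXXXXXXAXXXXXXXXXXXXX  (67 'X')


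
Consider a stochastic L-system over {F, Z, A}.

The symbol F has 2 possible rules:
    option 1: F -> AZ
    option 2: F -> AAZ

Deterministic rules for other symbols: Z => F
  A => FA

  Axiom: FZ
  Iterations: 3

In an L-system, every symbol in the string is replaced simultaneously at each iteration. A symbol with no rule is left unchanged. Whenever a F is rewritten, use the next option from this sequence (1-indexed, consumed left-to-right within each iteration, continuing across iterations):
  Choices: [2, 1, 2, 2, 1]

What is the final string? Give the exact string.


Answer: AAZFAAAZFAAZFAF

Derivation:
Step 0: FZ
Step 1: AAZF  (used choices [2])
Step 2: FAFAFAZ  (used choices [1])
Step 3: AAZFAAAZFAAZFAF  (used choices [2, 2, 1])


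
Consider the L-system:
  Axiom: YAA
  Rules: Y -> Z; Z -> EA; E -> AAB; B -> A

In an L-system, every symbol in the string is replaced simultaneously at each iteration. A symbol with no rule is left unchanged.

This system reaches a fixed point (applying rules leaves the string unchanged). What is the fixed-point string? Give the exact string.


Answer: AAAAAA

Derivation:
Step 0: YAA
Step 1: ZAA
Step 2: EAAA
Step 3: AABAAA
Step 4: AAAAAA
Step 5: AAAAAA  (unchanged — fixed point at step 4)


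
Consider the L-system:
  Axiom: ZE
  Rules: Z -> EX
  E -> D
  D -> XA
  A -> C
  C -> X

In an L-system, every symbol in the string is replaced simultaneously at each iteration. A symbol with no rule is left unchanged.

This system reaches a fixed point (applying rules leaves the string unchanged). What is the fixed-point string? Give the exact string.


Answer: XXXXX

Derivation:
Step 0: ZE
Step 1: EXD
Step 2: DXXA
Step 3: XAXXC
Step 4: XCXXX
Step 5: XXXXX
Step 6: XXXXX  (unchanged — fixed point at step 5)


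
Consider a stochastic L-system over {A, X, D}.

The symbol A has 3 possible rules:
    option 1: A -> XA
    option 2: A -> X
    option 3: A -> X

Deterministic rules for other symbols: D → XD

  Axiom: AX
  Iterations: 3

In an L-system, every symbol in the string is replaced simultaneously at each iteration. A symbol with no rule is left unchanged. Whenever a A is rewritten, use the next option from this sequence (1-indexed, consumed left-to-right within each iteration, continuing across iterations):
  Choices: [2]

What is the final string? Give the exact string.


Answer: XX

Derivation:
Step 0: AX
Step 1: XX  (used choices [2])
Step 2: XX  (used choices [])
Step 3: XX  (used choices [])


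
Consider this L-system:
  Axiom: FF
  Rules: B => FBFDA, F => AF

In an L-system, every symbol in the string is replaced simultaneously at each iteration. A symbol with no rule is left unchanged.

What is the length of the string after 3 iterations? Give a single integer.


Answer: 8

Derivation:
Step 0: length = 2
Step 1: length = 4
Step 2: length = 6
Step 3: length = 8


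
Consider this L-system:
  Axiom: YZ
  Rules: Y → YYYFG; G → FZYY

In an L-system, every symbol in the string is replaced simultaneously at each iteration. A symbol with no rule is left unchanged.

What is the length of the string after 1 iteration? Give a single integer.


Answer: 6

Derivation:
Step 0: length = 2
Step 1: length = 6


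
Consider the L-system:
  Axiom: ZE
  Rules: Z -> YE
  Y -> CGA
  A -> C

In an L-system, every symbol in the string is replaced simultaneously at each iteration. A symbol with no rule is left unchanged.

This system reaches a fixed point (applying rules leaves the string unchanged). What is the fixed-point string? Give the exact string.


Step 0: ZE
Step 1: YEE
Step 2: CGAEE
Step 3: CGCEE
Step 4: CGCEE  (unchanged — fixed point at step 3)

Answer: CGCEE


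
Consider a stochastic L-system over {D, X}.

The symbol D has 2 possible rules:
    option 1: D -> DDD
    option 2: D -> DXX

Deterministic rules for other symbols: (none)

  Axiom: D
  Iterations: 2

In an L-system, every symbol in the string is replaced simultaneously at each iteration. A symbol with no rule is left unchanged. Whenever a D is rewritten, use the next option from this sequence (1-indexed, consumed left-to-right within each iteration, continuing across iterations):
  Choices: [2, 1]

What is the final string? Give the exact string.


Step 0: D
Step 1: DXX  (used choices [2])
Step 2: DDDXX  (used choices [1])

Answer: DDDXX
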